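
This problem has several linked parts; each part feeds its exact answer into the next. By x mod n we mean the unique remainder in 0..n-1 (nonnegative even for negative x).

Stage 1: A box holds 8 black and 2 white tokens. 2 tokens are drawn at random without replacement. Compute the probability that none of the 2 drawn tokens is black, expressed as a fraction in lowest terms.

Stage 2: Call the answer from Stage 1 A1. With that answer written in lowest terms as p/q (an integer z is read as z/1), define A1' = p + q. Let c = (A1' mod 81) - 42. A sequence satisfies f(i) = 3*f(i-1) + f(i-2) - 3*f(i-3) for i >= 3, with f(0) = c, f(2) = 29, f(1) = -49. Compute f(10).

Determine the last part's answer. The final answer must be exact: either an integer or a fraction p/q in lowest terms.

184529

Stage 1: total draws C(10,2) = 45; favorable C(2,2) = 1; P = 1/45; answer 1/45
Stage 2: A1 = 1/45; threaded value p + q = 46; c = 4; f(3) = 3*(29) + 1*(-49) - 3*(4) = 26; iterating: f(3)=26, f(4)=254, f(5)=701, f(6)=2279, f(7)=6776, f(8)=20504, f(9)=61451, f(10)=184529; answer 184529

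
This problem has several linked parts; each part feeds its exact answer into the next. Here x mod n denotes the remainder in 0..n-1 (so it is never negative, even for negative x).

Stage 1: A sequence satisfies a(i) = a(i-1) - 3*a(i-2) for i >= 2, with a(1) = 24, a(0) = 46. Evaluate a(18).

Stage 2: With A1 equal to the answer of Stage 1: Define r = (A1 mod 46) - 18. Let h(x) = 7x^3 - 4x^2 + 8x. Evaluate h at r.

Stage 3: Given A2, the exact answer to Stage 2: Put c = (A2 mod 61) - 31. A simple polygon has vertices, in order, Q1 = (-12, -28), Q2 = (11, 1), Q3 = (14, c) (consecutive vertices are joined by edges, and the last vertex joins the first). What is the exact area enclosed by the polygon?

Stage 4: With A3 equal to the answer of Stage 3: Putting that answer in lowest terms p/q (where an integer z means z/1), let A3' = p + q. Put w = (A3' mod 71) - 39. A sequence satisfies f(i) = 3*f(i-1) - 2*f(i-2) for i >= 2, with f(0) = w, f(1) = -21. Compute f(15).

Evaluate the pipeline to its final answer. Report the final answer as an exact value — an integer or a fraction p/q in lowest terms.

-851937

Stage 1: a(2) = 1*(24) - 3*(46) = -114; iterating: a(2)=-114, a(3)=-186, a(4)=156, a(5)=714, a(6)=246, a(7)=-1896, a(8)=-2634, a(9)=3054, a(10)=10956, a(11)=1794, a(12)=-31074, a(13)=-36456, a(14)=56766, a(15)=166134, a(16)=-4164, a(17)=-502566, a(18)=-490074; answer -490074
Stage 2: A1 = -490074; r = -8; 7*(-8)^3 - 4*(-8)^2 + 8*(-8)^1 = (-3584) + (-256) + (-64) = -3904; answer -3904
Stage 3: A2 = -3904; c = -31; cross terms: (-12*1 - 11*-28)=296, (11*-31 - 14*1)=-355, (14*-28 - -12*-31)=-764; twice the area = |-823| = 823; area = 823/2; answer 823/2
Stage 4: A3 = 823/2; threaded value p + q = 825; w = 5; f(2) = 3*(-21) - 2*(5) = -73; iterating: f(2)=-73, f(3)=-177, f(4)=-385, f(5)=-801, f(6)=-1633, f(7)=-3297, f(8)=-6625, f(9)=-13281, f(10)=-26593, f(11)=-53217, f(12)=-106465, f(13)=-212961, f(14)=-425953, f(15)=-851937; answer -851937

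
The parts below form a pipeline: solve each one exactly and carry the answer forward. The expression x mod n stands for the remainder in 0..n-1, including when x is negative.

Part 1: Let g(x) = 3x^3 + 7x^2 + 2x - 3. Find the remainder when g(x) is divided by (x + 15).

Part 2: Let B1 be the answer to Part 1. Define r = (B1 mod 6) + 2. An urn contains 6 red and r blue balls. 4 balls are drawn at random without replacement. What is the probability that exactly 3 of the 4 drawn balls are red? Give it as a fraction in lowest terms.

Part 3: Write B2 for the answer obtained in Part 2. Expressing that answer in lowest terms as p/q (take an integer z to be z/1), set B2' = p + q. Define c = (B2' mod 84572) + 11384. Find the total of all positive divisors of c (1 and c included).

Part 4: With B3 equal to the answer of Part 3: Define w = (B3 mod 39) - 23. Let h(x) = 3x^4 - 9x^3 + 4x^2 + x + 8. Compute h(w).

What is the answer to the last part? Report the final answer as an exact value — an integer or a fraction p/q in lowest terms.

Part 1: remainder = value at the root: 3*(-15)^3 + 7*(-15)^2 + 2*(-15)^1 - 3 = (-10125) + (1575) + (-30) + (-3) = -8583; answer -8583
Part 2: B1 = -8583; r = 5; total draws C(11,4) = 330; favorable C(6,3)*C(5,1) = 100; P = 10/33; answer 10/33
Part 3: B2 = 10/33; threaded value p + q = 43; c = 11427; 11427 = 3 * 13 * 293; sigma = (1 + 3) * (1 + 13) * (1 + 293) = 4 * 14 * 294 = 16464; answer 16464
Part 4: B3 = 16464; w = -17; 3*(-17)^4 - 9*(-17)^3 + 4*(-17)^2 + 1*(-17)^1 + 8 = (250563) + (44217) + (1156) + (-17) + (8) = 295927; answer 295927

295927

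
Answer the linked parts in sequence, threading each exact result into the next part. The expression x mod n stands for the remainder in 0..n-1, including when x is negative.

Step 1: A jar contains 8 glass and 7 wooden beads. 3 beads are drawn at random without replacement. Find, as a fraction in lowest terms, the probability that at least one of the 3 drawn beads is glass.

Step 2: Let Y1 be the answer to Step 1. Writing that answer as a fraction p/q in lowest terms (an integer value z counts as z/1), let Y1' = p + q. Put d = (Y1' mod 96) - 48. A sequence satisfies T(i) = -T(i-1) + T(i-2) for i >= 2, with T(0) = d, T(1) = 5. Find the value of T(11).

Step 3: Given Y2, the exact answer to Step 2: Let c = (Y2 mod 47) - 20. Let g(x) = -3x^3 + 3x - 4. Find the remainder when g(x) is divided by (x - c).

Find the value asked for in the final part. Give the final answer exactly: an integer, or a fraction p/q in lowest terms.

14

Step 1: total draws C(15,3) = 455; complement C(7,3) = 35; favorable 455 - 35 = 420; P = 12/13; answer 12/13
Step 2: Y1 = 12/13; threaded value p + q = 25; d = -23; T(2) = -1*(5) + 1*(-23) = -28; iterating: T(2)=-28, T(3)=33, T(4)=-61, T(5)=94, T(6)=-155, T(7)=249, T(8)=-404, T(9)=653, T(10)=-1057, T(11)=1710; answer 1710
Step 3: Y2 = 1710; c = -2; remainder = value at the root: -3*(-2)^3 + 3*(-2)^1 - 4 = (24) + (-6) + (-4) = 14; answer 14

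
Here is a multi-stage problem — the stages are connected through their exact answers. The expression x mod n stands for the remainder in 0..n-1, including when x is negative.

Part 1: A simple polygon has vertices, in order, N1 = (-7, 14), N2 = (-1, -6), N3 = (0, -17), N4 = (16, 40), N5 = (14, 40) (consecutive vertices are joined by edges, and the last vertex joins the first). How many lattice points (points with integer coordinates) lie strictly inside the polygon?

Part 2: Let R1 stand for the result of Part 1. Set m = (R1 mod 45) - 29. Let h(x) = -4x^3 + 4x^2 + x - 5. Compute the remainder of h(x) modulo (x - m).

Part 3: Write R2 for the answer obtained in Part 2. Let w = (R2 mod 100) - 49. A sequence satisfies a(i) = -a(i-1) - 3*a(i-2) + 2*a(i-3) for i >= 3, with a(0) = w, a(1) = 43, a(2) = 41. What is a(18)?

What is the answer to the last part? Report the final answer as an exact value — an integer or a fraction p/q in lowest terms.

1080626

Part 1: cross terms: (-7*-6 - -1*14)=56, (-1*-17 - 0*-6)=17, (0*40 - 16*-17)=272, (16*40 - 14*40)=80, (14*14 - -7*40)=476; twice the area = |901| = 901; area = 901/2; boundary points = 2 + 1 + 1 + 2 + 1 = 7; strictly interior points = area - boundary/2 + 1 = 448; answer 448
Part 2: R1 = 448; m = 14; remainder = value at the root: -4*(14)^3 + 4*(14)^2 + 1*(14)^1 - 5 = (-10976) + (784) + (14) + (-5) = -10183; answer -10183
Part 3: R2 = -10183; w = -32; a(3) = -1*(41) - 3*(43) + 2*(-32) = -234; iterating: a(3)=-234, a(4)=197, a(5)=587, a(6)=-1646, a(7)=279, a(8)=5833, a(9)=-9962, a(10)=-6979, a(11)=48531, a(12)=-47518, a(13)=-112033, a(14)=351649, a(15)=-110586, a(16)=-1168427, a(17)=2203483, a(18)=1080626; answer 1080626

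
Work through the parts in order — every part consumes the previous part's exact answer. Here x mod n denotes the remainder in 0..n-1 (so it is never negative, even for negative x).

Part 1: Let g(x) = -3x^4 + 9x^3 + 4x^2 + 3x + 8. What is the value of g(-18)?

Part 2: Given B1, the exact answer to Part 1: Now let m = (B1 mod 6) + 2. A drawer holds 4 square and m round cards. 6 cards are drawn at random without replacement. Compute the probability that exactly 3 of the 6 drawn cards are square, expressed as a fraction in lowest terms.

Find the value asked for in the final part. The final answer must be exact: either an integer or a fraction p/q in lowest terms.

4/7

Part 1: -3*(-18)^4 + 9*(-18)^3 + 4*(-18)^2 + 3*(-18)^1 + 8 = (-314928) + (-52488) + (1296) + (-54) + (8) = -366166; answer -366166
Part 2: B1 = -366166; m = 4; total draws C(8,6) = 28; favorable C(4,3)*C(4,3) = 16; P = 4/7; answer 4/7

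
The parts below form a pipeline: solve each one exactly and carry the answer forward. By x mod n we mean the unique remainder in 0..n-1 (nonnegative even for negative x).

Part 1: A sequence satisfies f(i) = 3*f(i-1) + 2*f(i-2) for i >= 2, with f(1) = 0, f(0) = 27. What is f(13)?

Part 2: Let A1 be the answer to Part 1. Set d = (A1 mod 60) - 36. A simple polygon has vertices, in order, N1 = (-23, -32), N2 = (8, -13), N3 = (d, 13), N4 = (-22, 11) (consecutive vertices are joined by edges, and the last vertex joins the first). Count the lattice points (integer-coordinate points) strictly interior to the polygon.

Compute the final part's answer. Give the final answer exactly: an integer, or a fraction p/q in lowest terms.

Part 1: f(2) = 3*(0) + 2*(27) = 54; iterating: f(2)=54, f(3)=162, f(4)=594, f(5)=2106, f(6)=7506, f(7)=26730, f(8)=95202, f(9)=339066, f(10)=1207602, f(11)=4300938, f(12)=15318018, f(13)=54555930; answer 54555930
Part 2: A1 = 54555930; d = -6; cross terms: (-23*-13 - 8*-32)=555, (8*13 - -6*-13)=26, (-6*11 - -22*13)=220, (-22*-32 - -23*11)=957; twice the area = |1758| = 1758; area = 879; boundary points = 1 + 2 + 2 + 1 = 6; strictly interior points = area - boundary/2 + 1 = 877; answer 877

877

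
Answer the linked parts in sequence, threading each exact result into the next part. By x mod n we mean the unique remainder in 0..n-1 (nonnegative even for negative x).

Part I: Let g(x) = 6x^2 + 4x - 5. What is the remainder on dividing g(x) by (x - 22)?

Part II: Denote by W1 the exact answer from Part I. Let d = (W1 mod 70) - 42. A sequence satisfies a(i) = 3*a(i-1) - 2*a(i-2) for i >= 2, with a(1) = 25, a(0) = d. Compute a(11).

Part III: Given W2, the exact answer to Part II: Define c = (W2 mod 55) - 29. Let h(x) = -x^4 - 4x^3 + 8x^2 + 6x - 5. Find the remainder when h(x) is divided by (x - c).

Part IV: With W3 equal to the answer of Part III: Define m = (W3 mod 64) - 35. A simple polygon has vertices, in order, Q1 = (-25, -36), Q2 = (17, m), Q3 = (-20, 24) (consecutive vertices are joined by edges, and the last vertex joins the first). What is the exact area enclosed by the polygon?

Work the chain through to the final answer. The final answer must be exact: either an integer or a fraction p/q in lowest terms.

1170

Part I: remainder = value at the root: 6*(22)^2 + 4*(22)^1 - 5 = (2904) + (88) + (-5) = 2987; answer 2987
Part II: W1 = 2987; d = 5; a(2) = 3*(25) - 2*(5) = 65; iterating: a(2)=65, a(3)=145, a(4)=305, a(5)=625, a(6)=1265, a(7)=2545, a(8)=5105, a(9)=10225, a(10)=20465, a(11)=40945; answer 40945
Part III: W2 = 40945; c = -4; remainder = value at the root: -1*(-4)^4 - 4*(-4)^3 + 8*(-4)^2 + 6*(-4)^1 - 5 = (-256) + (256) + (128) + (-24) + (-5) = 99; answer 99
Part IV: W3 = 99; m = 0; cross terms: (-25*0 - 17*-36)=612, (17*24 - -20*0)=408, (-20*-36 - -25*24)=1320; twice the area = |2340| = 2340; area = 1170; answer 1170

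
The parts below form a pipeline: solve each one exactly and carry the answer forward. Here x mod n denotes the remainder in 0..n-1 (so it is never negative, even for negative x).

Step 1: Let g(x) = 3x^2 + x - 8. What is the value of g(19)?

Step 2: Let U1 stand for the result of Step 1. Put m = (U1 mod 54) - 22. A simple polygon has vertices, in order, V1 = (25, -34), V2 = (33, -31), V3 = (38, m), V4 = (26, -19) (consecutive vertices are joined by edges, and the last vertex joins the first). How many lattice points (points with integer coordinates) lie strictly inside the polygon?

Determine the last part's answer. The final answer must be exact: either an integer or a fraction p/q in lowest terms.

168

Step 1: 3*(19)^2 + 1*(19)^1 - 8 = (1083) + (19) + (-8) = 1094; answer 1094
Step 2: U1 = 1094; m = -8; cross terms: (25*-31 - 33*-34)=347, (33*-8 - 38*-31)=914, (38*-19 - 26*-8)=-514, (26*-34 - 25*-19)=-409; twice the area = |338| = 338; area = 169; boundary points = 1 + 1 + 1 + 1 = 4; strictly interior points = area - boundary/2 + 1 = 168; answer 168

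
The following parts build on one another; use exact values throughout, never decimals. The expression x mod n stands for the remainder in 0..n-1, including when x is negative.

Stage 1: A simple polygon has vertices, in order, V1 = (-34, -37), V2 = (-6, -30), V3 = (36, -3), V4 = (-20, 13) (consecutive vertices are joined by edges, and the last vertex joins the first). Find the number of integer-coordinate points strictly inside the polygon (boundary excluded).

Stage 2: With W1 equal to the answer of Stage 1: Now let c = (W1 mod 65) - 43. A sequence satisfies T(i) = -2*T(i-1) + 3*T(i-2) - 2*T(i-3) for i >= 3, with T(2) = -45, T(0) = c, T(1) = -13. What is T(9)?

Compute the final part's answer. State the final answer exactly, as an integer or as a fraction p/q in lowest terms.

Stage 1: cross terms: (-34*-30 - -6*-37)=798, (-6*-3 - 36*-30)=1098, (36*13 - -20*-3)=408, (-20*-37 - -34*13)=1182; twice the area = |3486| = 3486; area = 1743; boundary points = 7 + 3 + 8 + 2 = 20; strictly interior points = area - boundary/2 + 1 = 1734; answer 1734
Stage 2: W1 = 1734; c = 1; T(3) = -2*(-45) + 3*(-13) - 2*(1) = 49; iterating: T(3)=49, T(4)=-207, T(5)=651, T(6)=-2021, T(7)=6409, T(8)=-20183, T(9)=63635; answer 63635

63635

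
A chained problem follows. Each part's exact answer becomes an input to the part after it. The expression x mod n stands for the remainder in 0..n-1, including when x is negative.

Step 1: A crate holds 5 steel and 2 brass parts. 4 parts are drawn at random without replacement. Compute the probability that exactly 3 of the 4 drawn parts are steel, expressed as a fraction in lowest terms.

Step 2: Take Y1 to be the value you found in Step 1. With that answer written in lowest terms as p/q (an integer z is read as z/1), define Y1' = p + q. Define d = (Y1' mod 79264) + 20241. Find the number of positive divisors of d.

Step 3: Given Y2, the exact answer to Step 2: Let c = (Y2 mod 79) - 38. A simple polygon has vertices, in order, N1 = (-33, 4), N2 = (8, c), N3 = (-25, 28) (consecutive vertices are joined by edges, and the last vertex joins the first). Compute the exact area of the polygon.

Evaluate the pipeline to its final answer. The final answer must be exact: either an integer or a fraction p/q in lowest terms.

Step 1: total draws C(7,4) = 35; favorable C(5,3)*C(2,1) = 20; P = 4/7; answer 4/7
Step 2: Y1 = 4/7; threaded value p + q = 11; d = 20252; 20252 = 2^2 * 61 * 83; number of divisors = (2+1) * (1+1) * (1+1) = 12; answer 12
Step 3: Y2 = 12; c = -26; cross terms: (-33*-26 - 8*4)=826, (8*28 - -25*-26)=-426, (-25*4 - -33*28)=824; twice the area = |1224| = 1224; area = 612; answer 612

612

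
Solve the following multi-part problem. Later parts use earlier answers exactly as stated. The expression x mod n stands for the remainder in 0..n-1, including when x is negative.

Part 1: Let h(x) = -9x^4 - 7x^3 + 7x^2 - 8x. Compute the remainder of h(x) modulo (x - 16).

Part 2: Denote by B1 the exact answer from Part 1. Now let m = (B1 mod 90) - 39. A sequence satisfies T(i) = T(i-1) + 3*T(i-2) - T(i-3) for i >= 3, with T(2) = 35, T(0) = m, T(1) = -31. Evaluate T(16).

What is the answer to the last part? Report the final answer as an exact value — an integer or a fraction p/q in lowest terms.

Part 1: remainder = value at the root: -9*(16)^4 - 7*(16)^3 + 7*(16)^2 - 8*(16)^1 = (-589824) + (-28672) + (1792) + (-128) = -616832; answer -616832
Part 2: B1 = -616832; m = -11; T(3) = 1*(35) + 3*(-31) - 1*(-11) = -47; iterating: T(3)=-47, T(4)=89, T(5)=-87, T(6)=227, T(7)=-123, T(8)=645, T(9)=49, T(10)=2107, T(11)=1609, T(12)=7881, T(13)=10601, T(14)=32635, T(15)=56557, T(16)=143861; answer 143861

143861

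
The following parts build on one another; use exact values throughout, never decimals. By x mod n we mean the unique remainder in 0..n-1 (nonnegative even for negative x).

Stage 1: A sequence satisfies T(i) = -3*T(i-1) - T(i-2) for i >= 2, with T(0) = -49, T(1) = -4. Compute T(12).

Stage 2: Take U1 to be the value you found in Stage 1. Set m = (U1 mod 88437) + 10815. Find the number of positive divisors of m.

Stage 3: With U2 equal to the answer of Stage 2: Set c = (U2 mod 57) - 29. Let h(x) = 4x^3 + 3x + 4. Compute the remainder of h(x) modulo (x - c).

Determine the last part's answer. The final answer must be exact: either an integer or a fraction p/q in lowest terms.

Stage 1: T(2) = -3*(-4) - 1*(-49) = 61; iterating: T(2)=61, T(3)=-179, T(4)=476, T(5)=-1249, T(6)=3271, T(7)=-8564, T(8)=22421, T(9)=-58699, T(10)=153676, T(11)=-402329, T(12)=1053311; answer 1053311
Stage 2: U1 = 1053311; m = 91319; 91319 = 53 * 1723; number of divisors = (1+1) * (1+1) = 4; answer 4
Stage 3: U2 = 4; c = -25; remainder = value at the root: 4*(-25)^3 + 3*(-25)^1 + 4 = (-62500) + (-75) + (4) = -62571; answer -62571

-62571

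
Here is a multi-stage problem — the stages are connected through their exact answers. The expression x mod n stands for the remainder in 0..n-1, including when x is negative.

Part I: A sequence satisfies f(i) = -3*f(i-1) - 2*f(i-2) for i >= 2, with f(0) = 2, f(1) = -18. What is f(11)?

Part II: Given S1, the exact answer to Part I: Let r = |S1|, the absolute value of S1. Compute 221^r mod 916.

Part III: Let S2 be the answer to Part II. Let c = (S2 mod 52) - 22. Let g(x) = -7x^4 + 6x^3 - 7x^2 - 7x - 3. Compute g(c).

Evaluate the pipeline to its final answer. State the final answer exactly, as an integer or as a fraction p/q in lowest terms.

Part I: f(2) = -3*(-18) - 2*(2) = 50; iterating: f(2)=50, f(3)=-114, f(4)=242, f(5)=-498, f(6)=1010, f(7)=-2034, f(8)=4082, f(9)=-8178, f(10)=16370, f(11)=-32754; answer -32754
Part II: S1 = -32754; r = 32754; squarings mod 916: 221^1=221, 221^2=293, 221^4=661, 221^8=905, 221^16=121, 221^32=901, 221^64=225, 221^128=245, 221^256=485, 221^512=729, 221^1024=161, 221^2048=273, 221^4096=333, 221^8192=53, 221^16384=61; 221^32754 = 221^2 * 221^16 * 221^32 * 221^64 * 221^128 * 221^256 * 221^512 * 221^1024 * 221^2048 * 221^4096 * 221^8192 * 221^16384 = 297 (mod 916); answer 297
Part III: S2 = 297; c = 15; -7*(15)^4 + 6*(15)^3 - 7*(15)^2 - 7*(15)^1 - 3 = (-354375) + (20250) + (-1575) + (-105) + (-3) = -335808; answer -335808

-335808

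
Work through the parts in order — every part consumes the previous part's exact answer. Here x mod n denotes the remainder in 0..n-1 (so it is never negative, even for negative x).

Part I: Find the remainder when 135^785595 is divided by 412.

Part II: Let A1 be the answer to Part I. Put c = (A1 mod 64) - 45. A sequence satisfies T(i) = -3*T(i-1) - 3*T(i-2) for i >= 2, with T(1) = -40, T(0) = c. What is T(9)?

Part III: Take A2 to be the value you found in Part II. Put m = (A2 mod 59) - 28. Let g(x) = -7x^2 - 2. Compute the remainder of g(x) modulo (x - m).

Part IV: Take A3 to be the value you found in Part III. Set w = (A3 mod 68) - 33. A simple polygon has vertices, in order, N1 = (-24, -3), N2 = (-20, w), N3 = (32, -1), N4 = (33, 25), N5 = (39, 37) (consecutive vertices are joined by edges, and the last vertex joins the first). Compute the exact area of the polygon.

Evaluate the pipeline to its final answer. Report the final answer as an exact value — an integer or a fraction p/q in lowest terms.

1213

Part I: squarings mod 412: 135^1=135, 135^2=97, 135^4=345, 135^8=369, 135^16=201, 135^32=25, 135^64=213, 135^128=49, 135^256=341, 135^512=97, 135^1024=345, 135^2048=369, 135^4096=201, 135^8192=25, 135^16384=213, 135^32768=49, 135^65536=341, 135^131072=97, 135^262144=345, 135^524288=369; 135^785595 = 135^1 * 135^2 * 135^8 * 135^16 * 135^32 * 135^128 * 135^1024 * 135^2048 * 135^4096 * 135^8192 * 135^16384 * 135^32768 * 135^65536 * 135^131072 * 135^524288 = 167 (mod 412); answer 167
Part II: A1 = 167; c = -6; T(2) = -3*(-40) - 3*(-6) = 138; iterating: T(2)=138, T(3)=-294, T(4)=468, T(5)=-522, T(6)=162, T(7)=1080, T(8)=-3726, T(9)=7938; answer 7938
Part III: A2 = 7938; m = 4; remainder = value at the root: -7*(4)^2 - 2 = (-112) + (-2) = -114; answer -114
Part IV: A3 = -114; w = -11; cross terms: (-24*-11 - -20*-3)=204, (-20*-1 - 32*-11)=372, (32*25 - 33*-1)=833, (33*37 - 39*25)=246, (39*-3 - -24*37)=771; twice the area = |2426| = 2426; area = 1213; answer 1213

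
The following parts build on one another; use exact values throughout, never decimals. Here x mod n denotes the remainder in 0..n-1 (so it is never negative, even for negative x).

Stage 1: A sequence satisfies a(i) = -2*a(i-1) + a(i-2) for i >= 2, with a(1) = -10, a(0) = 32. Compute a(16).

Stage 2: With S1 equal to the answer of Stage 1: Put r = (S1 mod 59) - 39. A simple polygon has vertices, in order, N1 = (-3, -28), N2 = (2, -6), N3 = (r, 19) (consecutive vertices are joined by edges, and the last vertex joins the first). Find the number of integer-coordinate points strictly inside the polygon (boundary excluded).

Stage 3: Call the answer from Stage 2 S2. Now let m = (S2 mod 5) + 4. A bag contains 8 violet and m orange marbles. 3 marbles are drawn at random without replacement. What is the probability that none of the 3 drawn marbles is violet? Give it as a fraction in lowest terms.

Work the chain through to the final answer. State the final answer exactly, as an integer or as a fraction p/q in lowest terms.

1/55

Stage 1: a(2) = -2*(-10) + 1*(32) = 52; iterating: a(2)=52, a(3)=-114, a(4)=280, a(5)=-674, a(6)=1628, a(7)=-3930, a(8)=9488, a(9)=-22906, a(10)=55300, a(11)=-133506, a(12)=322312, a(13)=-778130, a(14)=1878572, a(15)=-4535274, a(16)=10949120; answer 10949120
Stage 2: S1 = 10949120; r = -21; cross terms: (-3*-6 - 2*-28)=74, (2*19 - -21*-6)=-88, (-21*-28 - -3*19)=645; twice the area = |631| = 631; area = 631/2; boundary points = 1 + 1 + 1 = 3; strictly interior points = area - boundary/2 + 1 = 315; answer 315
Stage 3: S2 = 315; m = 4; total draws C(12,3) = 220; favorable C(4,3) = 4; P = 1/55; answer 1/55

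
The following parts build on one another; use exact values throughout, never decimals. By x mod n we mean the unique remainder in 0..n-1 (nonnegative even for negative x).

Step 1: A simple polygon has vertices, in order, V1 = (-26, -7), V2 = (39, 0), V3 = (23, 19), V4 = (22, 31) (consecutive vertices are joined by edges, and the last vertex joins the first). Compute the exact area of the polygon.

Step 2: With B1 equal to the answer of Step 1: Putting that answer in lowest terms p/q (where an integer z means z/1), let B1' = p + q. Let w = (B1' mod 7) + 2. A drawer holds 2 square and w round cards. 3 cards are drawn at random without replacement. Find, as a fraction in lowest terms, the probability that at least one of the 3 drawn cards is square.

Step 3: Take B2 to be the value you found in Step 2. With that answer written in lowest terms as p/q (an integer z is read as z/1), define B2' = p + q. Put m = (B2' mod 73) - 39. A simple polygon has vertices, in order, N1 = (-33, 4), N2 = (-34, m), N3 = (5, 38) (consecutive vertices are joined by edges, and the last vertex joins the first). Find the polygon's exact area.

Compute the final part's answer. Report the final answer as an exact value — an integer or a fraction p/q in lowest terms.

Step 1: cross terms: (-26*0 - 39*-7)=273, (39*19 - 23*0)=741, (23*31 - 22*19)=295, (22*-7 - -26*31)=652; twice the area = |1961| = 1961; area = 1961/2; answer 1961/2
Step 2: B1 = 1961/2; threaded value p + q = 1963; w = 5; total draws C(7,3) = 35; complement C(5,3) = 10; favorable 35 - 10 = 25; P = 5/7; answer 5/7
Step 3: B2 = 5/7; threaded value p + q = 12; m = -27; cross terms: (-33*-27 - -34*4)=1027, (-34*38 - 5*-27)=-1157, (5*4 - -33*38)=1274; twice the area = |1144| = 1144; area = 572; answer 572

572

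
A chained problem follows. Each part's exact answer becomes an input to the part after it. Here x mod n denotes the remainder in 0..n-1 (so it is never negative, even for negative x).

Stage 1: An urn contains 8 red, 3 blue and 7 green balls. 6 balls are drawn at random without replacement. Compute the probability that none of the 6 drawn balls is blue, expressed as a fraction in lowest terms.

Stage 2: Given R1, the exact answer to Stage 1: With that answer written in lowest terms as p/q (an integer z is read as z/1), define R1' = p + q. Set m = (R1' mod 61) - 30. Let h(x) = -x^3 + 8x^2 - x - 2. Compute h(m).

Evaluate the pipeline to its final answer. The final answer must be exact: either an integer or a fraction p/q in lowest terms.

5188

Stage 1: total draws C(18,6) = 18564; favorable C(15,6) = 5005; P = 55/204; answer 55/204
Stage 2: R1 = 55/204; threaded value p + q = 259; m = -15; -1*(-15)^3 + 8*(-15)^2 - 1*(-15)^1 - 2 = (3375) + (1800) + (15) + (-2) = 5188; answer 5188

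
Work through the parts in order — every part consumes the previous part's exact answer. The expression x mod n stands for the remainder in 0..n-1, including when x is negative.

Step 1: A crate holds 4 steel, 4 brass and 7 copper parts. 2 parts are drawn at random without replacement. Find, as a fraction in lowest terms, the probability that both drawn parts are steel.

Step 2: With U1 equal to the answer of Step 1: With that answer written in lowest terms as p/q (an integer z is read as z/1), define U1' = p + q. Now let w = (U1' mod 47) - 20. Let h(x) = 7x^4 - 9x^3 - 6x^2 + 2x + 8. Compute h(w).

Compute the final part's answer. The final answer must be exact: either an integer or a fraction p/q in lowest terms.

Step 1: total draws C(15,2) = 105; favorable C(4,2) = 6; P = 2/35; answer 2/35
Step 2: U1 = 2/35; threaded value p + q = 37; w = 17; 7*(17)^4 - 9*(17)^3 - 6*(17)^2 + 2*(17)^1 + 8 = (584647) + (-44217) + (-1734) + (34) + (8) = 538738; answer 538738

538738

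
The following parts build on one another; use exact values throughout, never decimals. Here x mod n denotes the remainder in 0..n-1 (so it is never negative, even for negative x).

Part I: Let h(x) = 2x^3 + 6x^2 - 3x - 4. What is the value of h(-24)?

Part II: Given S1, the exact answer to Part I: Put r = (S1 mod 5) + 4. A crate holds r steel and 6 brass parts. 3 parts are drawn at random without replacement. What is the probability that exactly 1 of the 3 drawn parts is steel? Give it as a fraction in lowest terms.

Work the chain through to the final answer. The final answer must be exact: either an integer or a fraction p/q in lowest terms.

Part I: 2*(-24)^3 + 6*(-24)^2 - 3*(-24)^1 - 4 = (-27648) + (3456) + (72) + (-4) = -24124; answer -24124
Part II: S1 = -24124; r = 5; total draws C(11,3) = 165; favorable C(5,1)*C(6,2) = 75; P = 5/11; answer 5/11

5/11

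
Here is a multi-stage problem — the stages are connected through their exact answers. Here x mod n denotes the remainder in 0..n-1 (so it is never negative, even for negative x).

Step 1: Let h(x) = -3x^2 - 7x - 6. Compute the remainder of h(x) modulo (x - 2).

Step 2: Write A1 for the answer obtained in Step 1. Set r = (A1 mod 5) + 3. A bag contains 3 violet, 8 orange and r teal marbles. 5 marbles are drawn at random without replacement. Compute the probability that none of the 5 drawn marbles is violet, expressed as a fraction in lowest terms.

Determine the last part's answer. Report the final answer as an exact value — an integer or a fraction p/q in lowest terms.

Step 1: remainder = value at the root: -3*(2)^2 - 7*(2)^1 - 6 = (-12) + (-14) + (-6) = -32; answer -32
Step 2: A1 = -32; r = 6; total draws C(17,5) = 6188; favorable C(14,5) = 2002; P = 11/34; answer 11/34

11/34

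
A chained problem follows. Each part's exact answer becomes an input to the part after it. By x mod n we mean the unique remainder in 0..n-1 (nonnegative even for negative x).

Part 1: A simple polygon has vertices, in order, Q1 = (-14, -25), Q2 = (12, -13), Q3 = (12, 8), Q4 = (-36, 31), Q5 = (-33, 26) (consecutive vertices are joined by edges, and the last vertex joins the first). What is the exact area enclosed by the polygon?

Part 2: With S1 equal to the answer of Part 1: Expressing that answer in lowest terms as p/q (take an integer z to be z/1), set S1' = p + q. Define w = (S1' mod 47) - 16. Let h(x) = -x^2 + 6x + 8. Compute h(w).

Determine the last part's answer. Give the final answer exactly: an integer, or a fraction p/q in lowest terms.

Part 1: cross terms: (-14*-13 - 12*-25)=482, (12*8 - 12*-13)=252, (12*31 - -36*8)=660, (-36*26 - -33*31)=87, (-33*-25 - -14*26)=1189; twice the area = |2670| = 2670; area = 1335; answer 1335
Part 2: S1 = 1335; threaded value p + q = 1336; w = 4; -1*(4)^2 + 6*(4)^1 + 8 = (-16) + (24) + (8) = 16; answer 16

16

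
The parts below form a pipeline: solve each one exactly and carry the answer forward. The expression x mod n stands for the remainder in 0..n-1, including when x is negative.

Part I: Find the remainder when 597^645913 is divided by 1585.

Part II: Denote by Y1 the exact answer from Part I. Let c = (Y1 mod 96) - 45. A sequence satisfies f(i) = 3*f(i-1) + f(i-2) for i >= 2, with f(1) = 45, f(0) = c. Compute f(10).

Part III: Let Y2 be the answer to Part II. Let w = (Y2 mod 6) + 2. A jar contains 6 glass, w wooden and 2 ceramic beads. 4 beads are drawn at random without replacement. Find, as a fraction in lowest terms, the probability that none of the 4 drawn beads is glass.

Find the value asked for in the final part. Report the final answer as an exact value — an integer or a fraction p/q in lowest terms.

Part I: squarings mod 1585: 597^1=597, 597^2=1369, 597^4=691, 597^8=396, 597^16=1486, 597^32=291, 597^64=676, 597^128=496, 597^256=341, 597^512=576, 597^1024=511, 597^2048=1181, 597^4096=1546, 597^8192=1521, 597^16384=926, 597^32768=1576, 597^65536=81, 597^131072=221, 597^262144=1291, 597^524288=846; 597^645913 = 597^1 * 597^8 * 597^16 * 597^256 * 597^512 * 597^2048 * 597^4096 * 597^16384 * 597^32768 * 597^65536 * 597^524288 = 247 (mod 1585); answer 247
Part II: Y1 = 247; c = 10; f(2) = 3*(45) + 1*(10) = 145; iterating: f(2)=145, f(3)=480, f(4)=1585, f(5)=5235, f(6)=17290, f(7)=57105, f(8)=188605, f(9)=622920, f(10)=2057365; answer 2057365
Part III: Y2 = 2057365; w = 3; total draws C(11,4) = 330; favorable C(5,4) = 5; P = 1/66; answer 1/66

1/66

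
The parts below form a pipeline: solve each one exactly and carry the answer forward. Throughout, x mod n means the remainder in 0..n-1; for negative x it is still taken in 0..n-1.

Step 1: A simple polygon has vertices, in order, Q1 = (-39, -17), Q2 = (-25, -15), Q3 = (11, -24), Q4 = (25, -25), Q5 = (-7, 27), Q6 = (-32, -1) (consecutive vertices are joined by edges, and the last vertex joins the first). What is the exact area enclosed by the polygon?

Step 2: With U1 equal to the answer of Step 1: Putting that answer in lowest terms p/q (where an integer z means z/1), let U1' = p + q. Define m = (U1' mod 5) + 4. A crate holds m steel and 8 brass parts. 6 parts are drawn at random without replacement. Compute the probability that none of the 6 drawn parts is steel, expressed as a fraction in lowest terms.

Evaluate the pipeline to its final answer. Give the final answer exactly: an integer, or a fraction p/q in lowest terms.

Step 1: cross terms: (-39*-15 - -25*-17)=160, (-25*-24 - 11*-15)=765, (11*-25 - 25*-24)=325, (25*27 - -7*-25)=500, (-7*-1 - -32*27)=871, (-32*-17 - -39*-1)=505; twice the area = |3126| = 3126; area = 1563; answer 1563
Step 2: U1 = 1563; threaded value p + q = 1564; m = 8; total draws C(16,6) = 8008; favorable C(8,6) = 28; P = 1/286; answer 1/286

1/286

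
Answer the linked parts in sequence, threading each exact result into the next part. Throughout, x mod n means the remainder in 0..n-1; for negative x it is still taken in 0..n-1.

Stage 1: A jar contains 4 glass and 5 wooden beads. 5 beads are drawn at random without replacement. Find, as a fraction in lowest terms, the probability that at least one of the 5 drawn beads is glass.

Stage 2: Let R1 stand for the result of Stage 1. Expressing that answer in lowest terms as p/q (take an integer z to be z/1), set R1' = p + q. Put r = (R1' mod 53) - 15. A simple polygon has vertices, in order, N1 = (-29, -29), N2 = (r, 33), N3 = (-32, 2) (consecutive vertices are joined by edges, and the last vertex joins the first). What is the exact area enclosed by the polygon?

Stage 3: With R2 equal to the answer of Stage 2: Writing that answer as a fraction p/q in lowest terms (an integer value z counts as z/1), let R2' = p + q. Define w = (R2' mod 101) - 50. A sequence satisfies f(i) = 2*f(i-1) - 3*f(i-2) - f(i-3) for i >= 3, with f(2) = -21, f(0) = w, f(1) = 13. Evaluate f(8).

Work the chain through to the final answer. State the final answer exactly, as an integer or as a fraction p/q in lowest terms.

-151

Stage 1: total draws C(9,5) = 126; complement C(5,5) = 1; favorable 126 - 1 = 125; P = 125/126; answer 125/126
Stage 2: R1 = 125/126; threaded value p + q = 251; r = 24; cross terms: (-29*33 - 24*-29)=-261, (24*2 - -32*33)=1104, (-32*-29 - -29*2)=986; twice the area = |1829| = 1829; area = 1829/2; answer 1829/2
Stage 3: R2 = 1829/2; threaded value p + q = 1831; w = -37; f(3) = 2*(-21) - 3*(13) - 1*(-37) = -44; iterating: f(3)=-44, f(4)=-38, f(5)=77, f(6)=312, f(7)=431, f(8)=-151; answer -151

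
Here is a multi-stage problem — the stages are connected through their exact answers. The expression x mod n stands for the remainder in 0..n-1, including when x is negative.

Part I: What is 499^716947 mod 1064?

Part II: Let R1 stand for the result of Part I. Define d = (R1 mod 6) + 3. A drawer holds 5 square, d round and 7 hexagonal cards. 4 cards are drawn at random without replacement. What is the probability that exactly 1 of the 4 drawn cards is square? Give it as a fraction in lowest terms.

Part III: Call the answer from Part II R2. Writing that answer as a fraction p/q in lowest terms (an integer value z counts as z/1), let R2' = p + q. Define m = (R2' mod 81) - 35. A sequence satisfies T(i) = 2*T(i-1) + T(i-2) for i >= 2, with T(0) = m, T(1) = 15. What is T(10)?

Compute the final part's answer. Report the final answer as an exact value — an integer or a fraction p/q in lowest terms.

Part I: squarings mod 1064: 499^1=499, 499^2=25, 499^4=625, 499^8=137, 499^16=681, 499^32=921, 499^64=233, 499^128=25, 499^256=625, 499^512=137, 499^1024=681, 499^2048=921, 499^4096=233, 499^8192=25, 499^16384=625, 499^32768=137, 499^65536=681, 499^131072=921, 499^262144=233, 499^524288=25; 499^716947 = 499^1 * 499^2 * 499^16 * 499^128 * 499^4096 * 499^8192 * 499^16384 * 499^32768 * 499^131072 * 499^524288 = 947 (mod 1064); answer 947
Part II: R1 = 947; d = 8; total draws C(20,4) = 4845; favorable C(5,1)*C(15,3) = 2275; P = 455/969; answer 455/969
Part III: R2 = 455/969; threaded value p + q = 1424; m = 12; T(2) = 2*(15) + 1*(12) = 42; iterating: T(2)=42, T(3)=99, T(4)=240, T(5)=579, T(6)=1398, T(7)=3375, T(8)=8148, T(9)=19671, T(10)=47490; answer 47490

47490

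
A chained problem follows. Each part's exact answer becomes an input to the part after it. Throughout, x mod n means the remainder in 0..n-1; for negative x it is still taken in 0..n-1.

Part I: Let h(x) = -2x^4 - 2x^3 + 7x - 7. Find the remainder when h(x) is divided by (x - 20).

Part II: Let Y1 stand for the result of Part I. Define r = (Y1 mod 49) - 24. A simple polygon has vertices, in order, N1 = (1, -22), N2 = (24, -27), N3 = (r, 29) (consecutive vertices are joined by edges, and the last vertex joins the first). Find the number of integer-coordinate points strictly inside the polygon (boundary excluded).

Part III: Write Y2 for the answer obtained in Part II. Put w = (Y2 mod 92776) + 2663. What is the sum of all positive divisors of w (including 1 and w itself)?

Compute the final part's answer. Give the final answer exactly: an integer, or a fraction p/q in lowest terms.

4884

Part I: remainder = value at the root: -2*(20)^4 - 2*(20)^3 + 7*(20)^1 - 7 = (-320000) + (-16000) + (140) + (-7) = -335867; answer -335867
Part II: Y1 = -335867; r = 4; cross terms: (1*-27 - 24*-22)=501, (24*29 - 4*-27)=804, (4*-22 - 1*29)=-117; twice the area = |1188| = 1188; area = 594; boundary points = 1 + 4 + 3 = 8; strictly interior points = area - boundary/2 + 1 = 591; answer 591
Part III: Y2 = 591; w = 3254; 3254 = 2 * 1627; sigma = (1 + 2) * (1 + 1627) = 3 * 1628 = 4884; answer 4884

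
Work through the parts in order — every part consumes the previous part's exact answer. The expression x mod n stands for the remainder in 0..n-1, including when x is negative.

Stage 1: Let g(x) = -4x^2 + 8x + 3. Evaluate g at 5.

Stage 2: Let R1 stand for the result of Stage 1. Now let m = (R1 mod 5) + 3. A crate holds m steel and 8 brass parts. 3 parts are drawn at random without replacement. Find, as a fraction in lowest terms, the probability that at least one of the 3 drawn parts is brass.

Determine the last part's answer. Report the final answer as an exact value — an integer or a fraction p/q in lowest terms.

86/91

Stage 1: -4*(5)^2 + 8*(5)^1 + 3 = (-100) + (40) + (3) = -57; answer -57
Stage 2: R1 = -57; m = 6; total draws C(14,3) = 364; complement C(6,3) = 20; favorable 364 - 20 = 344; P = 86/91; answer 86/91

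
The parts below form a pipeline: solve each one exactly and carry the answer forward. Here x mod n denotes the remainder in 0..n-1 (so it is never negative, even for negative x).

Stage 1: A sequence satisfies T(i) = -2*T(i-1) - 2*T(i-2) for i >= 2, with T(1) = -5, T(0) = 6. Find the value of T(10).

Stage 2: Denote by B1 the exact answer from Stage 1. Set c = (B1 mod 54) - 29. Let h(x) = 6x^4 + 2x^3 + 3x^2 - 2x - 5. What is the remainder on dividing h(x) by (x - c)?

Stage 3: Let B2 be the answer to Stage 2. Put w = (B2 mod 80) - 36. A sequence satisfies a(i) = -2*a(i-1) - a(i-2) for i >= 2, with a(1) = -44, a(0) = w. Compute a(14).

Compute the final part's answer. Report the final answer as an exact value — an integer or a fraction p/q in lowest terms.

616

Stage 1: T(2) = -2*(-5) - 2*(6) = -2; iterating: T(2)=-2, T(3)=14, T(4)=-24, T(5)=20, T(6)=8, T(7)=-56, T(8)=96, T(9)=-80, T(10)=-32; answer -32
Stage 2: B1 = -32; c = -7; remainder = value at the root: 6*(-7)^4 + 2*(-7)^3 + 3*(-7)^2 - 2*(-7)^1 - 5 = (14406) + (-686) + (147) + (14) + (-5) = 13876; answer 13876
Stage 3: B2 = 13876; w = 0; a(2) = -2*(-44) - 1*(0) = 88; iterating: a(2)=88, a(3)=-132, a(4)=176, a(5)=-220, a(6)=264, a(7)=-308, a(8)=352, a(9)=-396, a(10)=440, a(11)=-484, a(12)=528, a(13)=-572, a(14)=616; answer 616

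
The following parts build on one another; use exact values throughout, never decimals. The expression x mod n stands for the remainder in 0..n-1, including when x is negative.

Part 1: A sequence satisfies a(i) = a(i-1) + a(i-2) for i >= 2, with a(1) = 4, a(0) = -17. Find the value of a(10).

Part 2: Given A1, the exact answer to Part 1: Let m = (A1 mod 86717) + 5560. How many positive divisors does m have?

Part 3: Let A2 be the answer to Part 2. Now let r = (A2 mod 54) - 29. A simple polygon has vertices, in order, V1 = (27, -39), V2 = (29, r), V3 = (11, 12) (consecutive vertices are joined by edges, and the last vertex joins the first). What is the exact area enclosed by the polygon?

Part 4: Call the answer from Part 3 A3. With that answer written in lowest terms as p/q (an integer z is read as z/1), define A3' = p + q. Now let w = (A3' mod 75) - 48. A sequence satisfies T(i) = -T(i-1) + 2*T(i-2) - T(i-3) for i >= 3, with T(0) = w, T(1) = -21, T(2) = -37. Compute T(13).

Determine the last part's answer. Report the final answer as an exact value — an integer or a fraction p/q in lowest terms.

78846

Part 1: a(2) = 1*(4) + 1*(-17) = -13; iterating: a(2)=-13, a(3)=-9, a(4)=-22, a(5)=-31, a(6)=-53, a(7)=-84, a(8)=-137, a(9)=-221, a(10)=-358; answer -358
Part 2: A1 = -358; m = 91919; 91919 = 17 * 5407; number of divisors = (1+1) * (1+1) = 4; answer 4
Part 3: A2 = 4; r = -25; cross terms: (27*-25 - 29*-39)=456, (29*12 - 11*-25)=623, (11*-39 - 27*12)=-753; twice the area = |326| = 326; area = 163; answer 163
Part 4: A3 = 163; threaded value p + q = 164; w = -34; T(3) = -1*(-37) + 2*(-21) - 1*(-34) = 29; iterating: T(3)=29, T(4)=-82, T(5)=177, T(6)=-370, T(7)=806, T(8)=-1723, T(9)=3705, T(10)=-7957, T(11)=17090, T(12)=-36709, T(13)=78846; answer 78846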